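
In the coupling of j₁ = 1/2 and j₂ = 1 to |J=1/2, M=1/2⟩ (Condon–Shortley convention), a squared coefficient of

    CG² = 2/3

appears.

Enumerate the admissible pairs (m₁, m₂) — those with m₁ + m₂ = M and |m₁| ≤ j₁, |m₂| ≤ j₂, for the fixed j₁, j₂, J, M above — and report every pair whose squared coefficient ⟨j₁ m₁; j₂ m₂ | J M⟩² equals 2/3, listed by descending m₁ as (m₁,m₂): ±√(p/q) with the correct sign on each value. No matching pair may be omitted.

Admissible pairs with m₁+m₂ = M = 1/2: (-1/2,1), (1/2,0)
  (m₁,m₂)=(1/2,0): CG² = 1/3, CG = +√(1/3)
  (m₁,m₂)=(-1/2,1): CG² = 2/3, CG = −√(2/3)   ← matches the target
Pairs with CG² = 2/3: (-1/2,1): −√(2/3)

(-1/2,1): −√(2/3)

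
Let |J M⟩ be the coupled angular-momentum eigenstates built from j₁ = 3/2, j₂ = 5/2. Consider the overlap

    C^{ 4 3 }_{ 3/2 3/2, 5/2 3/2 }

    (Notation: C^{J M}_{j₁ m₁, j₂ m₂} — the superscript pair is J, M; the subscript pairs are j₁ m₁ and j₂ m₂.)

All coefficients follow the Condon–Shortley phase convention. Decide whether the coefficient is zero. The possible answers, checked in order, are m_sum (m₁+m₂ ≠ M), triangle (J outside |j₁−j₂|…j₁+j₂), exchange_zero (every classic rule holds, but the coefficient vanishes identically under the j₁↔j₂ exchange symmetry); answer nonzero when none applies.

nonzero

m-sum: m₁+m₂ = 3/2+3/2 = 3, M = 3  ✓
triangle: |j₁−j₂| = 1 ≤ J = 4 ≤ j₁+j₂ = 4  ✓
exchange: j₁≠j₂ or m₁≠m₂ — the exchange symmetry imposes no constraint here
value check: CG = +√(5/8) = +0.790569 ≠ 0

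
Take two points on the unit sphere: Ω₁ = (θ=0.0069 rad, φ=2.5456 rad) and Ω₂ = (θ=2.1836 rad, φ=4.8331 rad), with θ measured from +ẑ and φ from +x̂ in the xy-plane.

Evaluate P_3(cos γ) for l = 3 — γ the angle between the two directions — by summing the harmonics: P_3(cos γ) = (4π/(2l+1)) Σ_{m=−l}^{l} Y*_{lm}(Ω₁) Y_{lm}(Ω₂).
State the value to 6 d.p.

Summing Y*_{l m}(θ₁,φ₁)·Y_{l m}(θ₂,φ₂) over m ∈ [−3, 3]; prefactor 4π/(2·3+1) = 1.795196:
  term(m=-3) = +0.000000-0.000000i   from Y*(Ω₁)=+0.000000+0.000000i, Y(Ω₂)=-0.080914-0.213584i
  term(m=-2) = +0.000003-0.000019i   from Y*(Ω₁)=+0.000018-0.000045i, Y(Ω₂)=+0.381946-0.094045i
  term(m=-1) = -0.001013-0.001163i   from Y*(Ω₁)=-0.007381+0.005007i, Y(Ω₂)=+0.020822+0.171659i
  term(m=+0) = +0.215582+0.000000i   from Y*(Ω₁)=+0.746246-0.000000i, Y(Ω₂)=+0.288888+0.000000i
  term(m=+1) = -0.001013+0.001163i   from Y*(Ω₁)=+0.007381+0.005007i, Y(Ω₂)=-0.020822+0.171659i
  term(m=+2) = +0.000003+0.000019i   from Y*(Ω₁)=+0.000018+0.000045i, Y(Ω₂)=+0.381946+0.094045i
  term(m=+3) = +0.000000+0.000000i   from Y*(Ω₁)=-0.000000+0.000000i, Y(Ω₂)=+0.080914-0.213584i
Accumulated sum +0.213561+0.000000i; after 4π/(2l+1) scaling, +0.383383+0.000000i ⇒ P_3 = 0.383383

0.383383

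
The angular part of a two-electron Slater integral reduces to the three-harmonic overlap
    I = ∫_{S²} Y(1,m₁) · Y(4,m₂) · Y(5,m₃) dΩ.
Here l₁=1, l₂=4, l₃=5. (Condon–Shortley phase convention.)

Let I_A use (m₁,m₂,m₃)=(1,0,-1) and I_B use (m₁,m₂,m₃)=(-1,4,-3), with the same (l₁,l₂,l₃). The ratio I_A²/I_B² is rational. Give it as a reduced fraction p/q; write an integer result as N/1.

15/1

Same 1,4,5: normalisation and zero-m 3j drop out of the ratio.
A: Δ: 0! 2! 8! / 11! → 1/495; sum: t=0:+1/1152 = 1/1152; 3j²(1 4 5; 1 0 -1) = Δ·Π!·Σ² = 1/33  (sign +1)
B: Δ: 0! 2! 8! / 11! → 1/495; sum: t=0:+1/80640 = 1/80640; 3j²(1 4 5; -1 4 -3) = Δ·Π!·Σ² = 1/495  (sign +1)
I_A²/I_B² = (1/33)/(1/495) = 15/1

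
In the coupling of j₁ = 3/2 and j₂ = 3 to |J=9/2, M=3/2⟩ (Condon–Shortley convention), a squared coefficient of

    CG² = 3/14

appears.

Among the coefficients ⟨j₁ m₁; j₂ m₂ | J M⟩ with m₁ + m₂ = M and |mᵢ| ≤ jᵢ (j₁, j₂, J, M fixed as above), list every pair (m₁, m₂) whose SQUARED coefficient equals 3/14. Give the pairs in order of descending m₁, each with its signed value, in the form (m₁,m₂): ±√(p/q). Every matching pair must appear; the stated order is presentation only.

(-1/2,2): +√(3/14)

Admissible pairs with m₁+m₂ = M = 3/2: (-3/2,3), (-1/2,2), (1/2,1), (3/2,0)
  (m₁,m₂)=(3/2,0): CG² = 5/21, CG = +√(5/21)
  (m₁,m₂)=(1/2,1): CG² = 15/28, CG = +√(15/28)
  (m₁,m₂)=(-1/2,2): CG² = 3/14, CG = +√(3/14)   ← matches the target
  (m₁,m₂)=(-3/2,3): CG² = 1/84, CG = +√(1/84)
Pairs with CG² = 3/14: (-1/2,2): +√(3/14)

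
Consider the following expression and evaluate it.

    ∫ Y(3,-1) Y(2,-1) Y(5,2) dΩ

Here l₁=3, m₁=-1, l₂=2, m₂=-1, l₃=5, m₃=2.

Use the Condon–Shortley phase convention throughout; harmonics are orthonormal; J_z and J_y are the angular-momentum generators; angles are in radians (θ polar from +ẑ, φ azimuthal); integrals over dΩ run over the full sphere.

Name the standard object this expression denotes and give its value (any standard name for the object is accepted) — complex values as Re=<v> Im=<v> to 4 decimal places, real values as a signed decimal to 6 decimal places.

This is a Gaunt coefficient — the integral of a triple product of spherical harmonics over the sphere.
m-sum 0 ✓  L=10 even ✓  1≤5≤5 ✓
Π(2lᵢ+1) = 7×5×11 = 385
triangle coeff Δ(3,2,5) = 1/2310
Σ_t [0,0]: t=0:+1/144 = 1/144
(3j)²=10/231 [(3 2 5; 0 0 0)], sign=-1
Σ_t [0,0]: t=0:+1/288 = 1/288
(3j)²=1/22 [(3 2 5; -1 -1 2)], sign=-1
⇒ 4πI² = 25/33
I = (+1)√(25/33/(4π)) = 0.24553200

Gaunt coefficient, +0.245532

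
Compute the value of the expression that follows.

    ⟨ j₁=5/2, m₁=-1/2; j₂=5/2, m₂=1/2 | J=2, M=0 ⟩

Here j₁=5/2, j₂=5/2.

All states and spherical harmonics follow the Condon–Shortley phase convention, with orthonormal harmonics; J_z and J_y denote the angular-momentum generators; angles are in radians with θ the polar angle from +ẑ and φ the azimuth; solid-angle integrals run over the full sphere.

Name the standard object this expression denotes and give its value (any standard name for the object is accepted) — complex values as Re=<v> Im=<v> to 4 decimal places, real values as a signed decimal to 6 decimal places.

Clebsch–Gordan coefficient, +√(4/21) ≈ +0.436436

This is a Clebsch–Gordan (vector-coupling) coefficient.
j₁+j₂−J=3  J+j₁−j₂=2  J−j₁+j₂=2  j₁+j₂+J+1=8
(j₁±m₁, j₂±m₂, J±M) = (2,3,3,2,2,2)
P² = 12/7
sum k=1..3:
  [1] −1/8 = -1/8
  [2] +1/2 = 1/2
  [3] −1/24 = -1/24
S = 1/3
C² = P²·S² = 4/21 ; C = +0.436436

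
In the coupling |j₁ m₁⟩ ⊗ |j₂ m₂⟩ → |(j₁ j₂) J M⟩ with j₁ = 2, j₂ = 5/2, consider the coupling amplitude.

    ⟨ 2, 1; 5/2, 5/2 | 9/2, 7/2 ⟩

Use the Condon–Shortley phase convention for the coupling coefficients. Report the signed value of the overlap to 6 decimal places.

√[10·0!4!5!/10! · 3!1!5!0!8!1!] = √(230400)
  +(−1)^0/∏(0,0,1,5,3,0)! = 1/720  (running 1/720)
⟨..|..⟩ = √(230400)·(1/720) = +0.666667

+0.666667  (= +√(4/9))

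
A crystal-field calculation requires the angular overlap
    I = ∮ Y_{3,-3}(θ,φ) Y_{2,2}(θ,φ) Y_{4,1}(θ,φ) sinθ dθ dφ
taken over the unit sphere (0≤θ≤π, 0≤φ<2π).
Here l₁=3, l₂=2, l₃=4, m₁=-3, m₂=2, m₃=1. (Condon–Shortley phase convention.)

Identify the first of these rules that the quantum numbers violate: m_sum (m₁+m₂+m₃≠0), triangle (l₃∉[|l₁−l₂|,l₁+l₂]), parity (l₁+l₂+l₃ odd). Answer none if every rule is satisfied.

parity

Σmᵢ = 0  ✓
l₃∈[|l₁−l₂|,l₁+l₂]=[1,5], have l₃=4  ✓
Σlᵢ = 9 ⇒ odd  ✗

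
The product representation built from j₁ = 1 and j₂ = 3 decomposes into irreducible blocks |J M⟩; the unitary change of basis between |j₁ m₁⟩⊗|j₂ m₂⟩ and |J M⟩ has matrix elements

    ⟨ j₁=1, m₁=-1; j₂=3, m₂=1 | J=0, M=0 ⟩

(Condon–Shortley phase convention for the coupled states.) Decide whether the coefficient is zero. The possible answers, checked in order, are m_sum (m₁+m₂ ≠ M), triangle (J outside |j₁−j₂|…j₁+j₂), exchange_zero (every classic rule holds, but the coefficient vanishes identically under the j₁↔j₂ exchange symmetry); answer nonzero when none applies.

triangle

m-sum: m₁+m₂ = -1+1 = 0, M = 0  ✓
triangle: need |j₁−j₂| ≤ J ≤ j₁+j₂, i.e. J ∈ [2, 4]; J = 0 is outside ✗ ⇒ coefficient is 0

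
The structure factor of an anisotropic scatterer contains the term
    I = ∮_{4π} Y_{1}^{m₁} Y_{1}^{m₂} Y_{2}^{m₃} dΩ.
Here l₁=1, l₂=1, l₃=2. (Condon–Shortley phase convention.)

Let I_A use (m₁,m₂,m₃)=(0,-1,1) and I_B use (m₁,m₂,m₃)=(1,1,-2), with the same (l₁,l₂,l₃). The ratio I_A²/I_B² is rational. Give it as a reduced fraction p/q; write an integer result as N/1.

Same 1,1,2: normalisation and zero-m 3j drop out of the ratio.
A: Δ: 0! 2! 2! / 5! → 1/30; sum: t=0:+1/2 = 1/2; 3j²(1 1 2; 0 -1 1) = Δ·Π!·Σ² = 1/10  (sign -1)
B: Δ: 0! 2! 2! / 5! → 1/30; sum: t=0:+1/4 = 1/4; 3j²(1 1 2; 1 1 -2) = Δ·Π!·Σ² = 1/5  (sign +1)
I_A²/I_B² = (1/10)/(1/5) = 1/2

1/2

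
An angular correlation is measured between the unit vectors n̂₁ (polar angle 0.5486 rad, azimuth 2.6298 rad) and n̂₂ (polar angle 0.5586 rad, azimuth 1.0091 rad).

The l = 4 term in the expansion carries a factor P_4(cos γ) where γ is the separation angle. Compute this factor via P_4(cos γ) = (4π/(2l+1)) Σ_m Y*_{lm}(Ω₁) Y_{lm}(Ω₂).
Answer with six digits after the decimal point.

Expand P_4 via completeness: Σ_{m} conj(Y_{4,m}) at Ω₁ times Y_{4,m} at Ω₂ —
  m=-4: Y*=-0.01501 - 0.02909j  Y=-0.02185 + 0.02724j  product 0.00112 + 0.00023j
  m=-3: Y*=-0.00536 + 0.15137j  Y=-0.15699 - 0.01802j  product 0.00357 - 0.02367j
  m=-2: Y*=0.19390 - 0.31825j  Y=-0.16398 - 0.34173j  product -0.14055 - 0.01407j
  m=-1: Y*=-0.38475 + 0.21612j  Y=0.23031 - 0.36597j  product -0.00952 + 0.19058j
  m=+0: Y*=-0.03064 + 0.00000j  Y=-0.05018 + 0.00000j  product 0.00154 + 0.00000j
  m=+1: Y*=0.38475 + 0.21612j  Y=-0.23031 - 0.36597j  product -0.00952 - 0.19058j
  m=+2: Y*=0.19390 + 0.31825j  Y=-0.16398 + 0.34173j  product -0.14055 + 0.01407j
  m=+3: Y*=0.00536 + 0.15137j  Y=0.15699 - 0.01802j  product 0.00357 + 0.02367j
  m=+4: Y*=-0.01501 + 0.02909j  Y=-0.02185 - 0.02724j  product 0.00112 - 0.00023j
Total Σ_m = -0.28922 + 0.00000j. Multiply by 1.396263: -0.40383 + 0.00000j. P_4(cos γ) = -0.403828

-0.403828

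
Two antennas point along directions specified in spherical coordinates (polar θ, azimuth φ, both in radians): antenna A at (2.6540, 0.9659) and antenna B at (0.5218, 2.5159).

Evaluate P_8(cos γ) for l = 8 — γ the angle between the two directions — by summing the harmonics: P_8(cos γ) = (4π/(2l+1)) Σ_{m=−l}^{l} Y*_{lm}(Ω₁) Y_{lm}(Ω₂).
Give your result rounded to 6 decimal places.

0.158172

Summing Y*_{l m}(θ₁,φ₁)·Y_{l m}(θ₂,φ₂) over m ∈ [−8, 8]; prefactor 4π/(2·8+1) = 0.739198:
  m=-8: Y*=(0.000151, 0.001187)  Y=(0.000567, -0.001880)  product (0.000002, 0.000000)
  m=-7: Y*=(-0.008012, -0.004152)  Y=(0.004460, 0.012913)  product (0.000018, -0.000122)
  m=-6: Y*=(0.037650, -0.019975)  Y=(-0.048519, -0.034096)  product (-0.002508, -0.000315)
  m=-5: Y*=(-0.016497, 0.140225)  Y=(0.179418, -0.002356)  product (-0.002630, 0.025198)
  m=-4: Y*=(-0.248347, -0.218700)  Y=(-0.304651, 0.226269)  product (0.125144, 0.010434)
  m=-3: Y*=(0.497857, -0.123890)  Y=(0.155169, -0.490681)  product (0.016462, -0.263513)
  m=-2: Y*=(-0.140931, 0.373277)  Y=(0.093962, 0.284100)  product (-0.119290, -0.004964)
  m=-1: Y*=(0.078735, 0.113886)  Y=(0.203359, 0.146935)  product (-0.000722, 0.034729)
  m=+0: Y*=(-0.454953, -0.000000)  Y=(-0.397902, 0.000000)  product (0.181026, 0.000000)
  m=+1: Y*=(-0.078735, 0.113886)  Y=(-0.203359, 0.146935)  product (-0.000722, -0.034729)
  m=+2: Y*=(-0.140931, -0.373277)  Y=(0.093962, -0.284100)  product (-0.119290, 0.004964)
  m=+3: Y*=(-0.497857, -0.123890)  Y=(-0.155169, -0.490681)  product (0.016462, 0.263513)
  m=+4: Y*=(-0.248347, 0.218700)  Y=(-0.304651, -0.226269)  product (0.125144, -0.010434)
  m=+5: Y*=(0.016497, 0.140225)  Y=(-0.179418, -0.002356)  product (-0.002630, -0.025198)
  m=+6: Y*=(0.037650, 0.019975)  Y=(-0.048519, 0.034096)  product (-0.002508, 0.000315)
  m=+7: Y*=(0.008012, -0.004152)  Y=(-0.004460, 0.012913)  product (0.000018, 0.000122)
  m=+8: Y*=(0.000151, -0.001187)  Y=(0.000567, 0.001880)  product (0.000002, -0.000000)
Total Σ_m = (0.213978, 0.000000). Multiply by 0.739198: (0.158172, 0.000000). P_8(cos γ) = 0.158172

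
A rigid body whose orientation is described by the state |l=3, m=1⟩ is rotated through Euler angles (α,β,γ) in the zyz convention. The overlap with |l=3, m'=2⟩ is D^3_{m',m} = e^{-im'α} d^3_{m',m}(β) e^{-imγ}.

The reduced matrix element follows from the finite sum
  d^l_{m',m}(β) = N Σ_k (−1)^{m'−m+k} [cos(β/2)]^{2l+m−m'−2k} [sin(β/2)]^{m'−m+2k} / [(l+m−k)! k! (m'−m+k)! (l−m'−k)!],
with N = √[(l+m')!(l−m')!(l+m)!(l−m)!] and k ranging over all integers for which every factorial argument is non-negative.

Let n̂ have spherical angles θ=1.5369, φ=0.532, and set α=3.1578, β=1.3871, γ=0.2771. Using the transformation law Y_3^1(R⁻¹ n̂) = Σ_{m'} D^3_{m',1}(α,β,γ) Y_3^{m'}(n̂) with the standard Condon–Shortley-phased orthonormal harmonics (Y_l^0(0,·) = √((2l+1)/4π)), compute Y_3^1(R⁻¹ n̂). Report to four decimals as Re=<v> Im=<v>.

Re=0.2686 Im=0.3543

Need the full column D^3_{m',1} for m'=−3..3 at α=3.1578, β=1.3871, γ=0.2771.
cos(β/2)=0.768981, sin(β/2)=0.639271
d^3_{-3,1}: single k=4 term ⇒ +0.382488;  D = -0.372548+0.086632i
d^3_{-2,1}: k∈[3..4] ⇒ +0.751334 -0.259622 = +0.491712;  D = +0.477065-0.119118i
d^3_{-1,1}: k∈[2..4] ⇒ +0.857403 -0.790063 +0.068251 = +0.135590;  D = -0.131002+0.034975i
d^3_{0,1}: k∈[1..3] ⇒ +0.595463 -1.234567 +0.284401 = -0.354702;  D = -0.341171+0.097035i
d^3_{1,1}: k∈[0..2] ⇒ +0.206774 -1.143204 +0.592548 = -0.343882;  D = +0.329196-0.099423i
d^3_{2,1}: k∈[0..1] ⇒ -0.543581 +0.751334 = +0.207752;  D = +0.197880-0.063281i
d^3_{3,1}: single k=0 term ⇒ +0.553451;  D = -0.524351+0.177100i
Y_3^{m'}(θ=1.5369,φ=0.532) and Σ D·Y over m':
  (-0.3725+0.0866i)·(-0.0105-0.4164i)  (+0.4771-0.1191i)·(+0.0168-0.0302i)  (-0.1310+0.0350i)·(-0.2768+0.1629i)  (-0.3412+0.0970i)·(-0.0379+0.0000i)  (+0.3292-0.0994i)·(+0.2768+0.1629i)  (+0.1979-0.0633i)·(+0.0168+0.0302i)  (-0.5244+0.1771i)·(+0.0105-0.4164i)
Y_3^1(R⁻¹ n̂) = +0.268643+0.354303i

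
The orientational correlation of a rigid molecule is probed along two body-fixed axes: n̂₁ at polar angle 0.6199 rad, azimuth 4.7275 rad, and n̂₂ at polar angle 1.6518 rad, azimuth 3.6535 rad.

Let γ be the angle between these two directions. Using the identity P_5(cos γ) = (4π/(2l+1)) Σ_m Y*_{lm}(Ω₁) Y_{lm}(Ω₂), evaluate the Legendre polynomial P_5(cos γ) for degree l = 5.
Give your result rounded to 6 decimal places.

Expand P_5 via completeness: Σ_{m} conj(Y_{5,m}) at Ω₁ times Y_{5,m} at Ω₂ —
  [-5]  conj(Y_{5,-5})(Ω₁) = 0.00232 - 0.03063j ; Y_{5,-5}(Ω₂) = 0.38139 + 0.25100j ; Δ = 0.00857 - 0.01110j
  [-4]  conj(Y_{5,-4})(Ω₁) = 0.13583 + 0.00822j ; Y_{5,-4}(Ω₂) = 0.05380 + 0.10414j ; Δ = 0.00645 + 0.01459j
  [-3]  conj(Y_{5,-3})(Ω₁) = -0.01525 + 0.33626j ; Y_{5,-3}(Ω₂) = 0.01130 - 0.32217j ; Δ = 0.10816 + 0.00872j
  [-2]  conj(Y_{5,-2})(Ω₁) = -0.45953 - 0.01389j ; Y_{5,-2}(Ω₂) = 0.06947 - 0.11407j ; Δ = -0.03351 + 0.05145j
  [-1]  conj(Y_{5,-1})(Ω₁) = 0.00265 - 0.17524j ; Y_{5,-1}(Ω₂) = -0.25305 + 0.14218j ; Δ = 0.02425 + 0.04472j
  [+0]  conj(Y_{5,0})(Ω₁) = -0.35449 + 0.00000j ; Y_{5,0}(Ω₂) = -0.13763 + 0.00000j ; Δ = 0.04879 + 0.00000j
  [+1]  conj(Y_{5,1})(Ω₁) = -0.00265 - 0.17524j ; Y_{5,1}(Ω₂) = 0.25305 + 0.14218j ; Δ = 0.02425 - 0.04472j
  [+2]  conj(Y_{5,2})(Ω₁) = -0.45953 + 0.01389j ; Y_{5,2}(Ω₂) = 0.06947 + 0.11407j ; Δ = -0.03351 - 0.05145j
  [+3]  conj(Y_{5,3})(Ω₁) = 0.01525 + 0.33626j ; Y_{5,3}(Ω₂) = -0.01130 - 0.32217j ; Δ = 0.10816 - 0.00872j
  [+4]  conj(Y_{5,4})(Ω₁) = 0.13583 - 0.00822j ; Y_{5,4}(Ω₂) = 0.05380 - 0.10414j ; Δ = 0.00645 - 0.01459j
  [+5]  conj(Y_{5,5})(Ω₁) = -0.00232 - 0.03063j ; Y_{5,5}(Ω₂) = -0.38139 + 0.25100j ; Δ = 0.00857 + 0.01110j
Σ over m = 0.27664 + 0.00000j; ×(4π/11) → 0.31603 + 0.00000j. Real part: 0.316029

0.316029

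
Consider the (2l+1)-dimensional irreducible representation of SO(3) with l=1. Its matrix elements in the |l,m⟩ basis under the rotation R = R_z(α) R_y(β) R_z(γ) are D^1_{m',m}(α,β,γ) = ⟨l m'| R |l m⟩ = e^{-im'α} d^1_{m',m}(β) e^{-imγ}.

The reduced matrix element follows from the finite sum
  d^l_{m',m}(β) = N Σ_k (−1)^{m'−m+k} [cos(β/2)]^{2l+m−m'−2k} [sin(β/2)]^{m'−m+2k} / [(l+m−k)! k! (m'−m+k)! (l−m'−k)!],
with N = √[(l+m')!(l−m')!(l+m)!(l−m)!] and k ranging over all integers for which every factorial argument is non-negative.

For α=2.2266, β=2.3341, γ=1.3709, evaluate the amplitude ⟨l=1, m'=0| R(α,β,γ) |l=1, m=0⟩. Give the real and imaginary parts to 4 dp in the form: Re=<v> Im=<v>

Re=-0.6913 Im=0.0000

Split into d^1_{0,0}(β=2.3341) × two z-phases.
With c≡cos(β/2)=0.392866 and s≡sin(β/2)=0.919596, N=[1·1·1·1]^{1/2}=1.000000
k∈{0,1} keeps every argument non-negative
  k=0: (−1)^0·1.0000/(1)·0.3929^2·0.9196^0 = +0.154344
  k=1: (−1)^1·1.0000/(1)·0.3929^0·0.9196^2 = -0.845656
d^1_{0,0}(2.3341) = +0.154344 -0.845656 = -0.691312
D = (+1.000000+0.000000i)·(-0.691312)·(+1.000000+0.000000i) = -0.691312+0.000000i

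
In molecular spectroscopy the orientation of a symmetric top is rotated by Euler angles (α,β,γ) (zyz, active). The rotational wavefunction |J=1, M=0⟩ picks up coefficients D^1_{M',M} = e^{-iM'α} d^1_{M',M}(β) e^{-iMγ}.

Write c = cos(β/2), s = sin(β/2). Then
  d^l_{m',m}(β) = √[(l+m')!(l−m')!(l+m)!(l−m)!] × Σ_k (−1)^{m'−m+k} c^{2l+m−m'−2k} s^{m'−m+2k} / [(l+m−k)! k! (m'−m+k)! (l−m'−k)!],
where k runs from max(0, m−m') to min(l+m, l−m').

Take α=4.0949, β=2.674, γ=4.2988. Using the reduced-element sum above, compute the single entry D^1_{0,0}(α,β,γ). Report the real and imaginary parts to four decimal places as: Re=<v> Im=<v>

Re=-0.8927 Im=0.0000

D^1_{0,0}(4.0949,2.6740,4.2988) = e^{-i·0·4.0949}·d^1_{0,0}(2.6740)·e^{-i·0·4.2988}. Compute d first:
c=cos(2.674000/2)=0.231672, s=sin(2.674000/2)=0.972794; N=√[1·1·1·1]=1.000000
k∈{0,1} keeps every argument non-negative
  k=0: (−1)^0·1.0000/(1)·0.2317^2·0.9728^0 = +0.053672
  k=1: (−1)^1·1.0000/(1)·0.2317^0·0.9728^2 = -0.946328
d^1_{0,0}(2.6740) = +0.053672 -0.946328 = -0.892656
Phases: e^{-i·(0)·4.0949}=+1.000000+0.000000i, e^{-i·(0)·4.2988}=+1.000000+0.000000i ⇒ D=-0.892656+0.000000i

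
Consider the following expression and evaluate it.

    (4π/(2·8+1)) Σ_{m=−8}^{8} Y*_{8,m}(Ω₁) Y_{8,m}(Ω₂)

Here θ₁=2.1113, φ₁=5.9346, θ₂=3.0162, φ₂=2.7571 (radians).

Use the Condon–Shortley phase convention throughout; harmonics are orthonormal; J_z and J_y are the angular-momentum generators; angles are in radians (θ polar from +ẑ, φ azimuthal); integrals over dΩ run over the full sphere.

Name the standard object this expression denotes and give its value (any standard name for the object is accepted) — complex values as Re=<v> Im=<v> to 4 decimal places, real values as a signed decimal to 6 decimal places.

This sum is the spherical-harmonic addition theorem: it equals the Legendre polynomial P_l(cos γ) of the angle γ between the two directions.
Addition theorem: P_8(cos γ) = (4π/17) Σ_m Y*_{lm}(Ω₁) Y_{lm}(Ω₂), m = −8…8:
  [-8]  conj(Y_{8,-8})(Ω₁) = -0.14132 - 0.05205j ; Y_{8,-8}(Ω₂) = -0.00000 + 0.00000j ; Δ = 0.00000 + 0.00000j
  [-7]  conj(Y_{8,-7})(Ω₁) = 0.27616 + 0.23331j ; Y_{8,-7}(Ω₂) = -0.00000 + 0.00000j ; Δ = -0.00000 - 0.00000j
  [-6]  conj(Y_{8,-6})(Ω₁) = -0.22117 - 0.38563j ; Y_{8,-6}(Ω₂) = -0.00001 + 0.00001j ; Δ = 0.00001 + 0.00000j
  [-5]  conj(Y_{8,-5})(Ω₁) = 0.03228 + 0.18566j ; Y_{8,-5}(Ω₂) = -0.00010 + 0.00027j ; Δ = -0.00005 - 0.00001j
  [-4]  conj(Y_{8,-4})(Ω₁) = -0.04260 + 0.23893j ; Y_{8,-4}(Ω₂) = 0.00010 + 0.00318j ; Δ = -0.00076 - 0.00011j
  [-3]  conj(Y_{8,-3})(Ω₁) = 0.16334 - 0.28197j ; Y_{8,-3}(Ω₂) = 0.01044 + 0.02355j ; Δ = 0.00835 + 0.00090j
  [-2]  conj(Y_{8,-2})(Ω₁) = 0.06668 - 0.05585j ; Y_{8,-2}(Ω₂) = 0.10629 + 0.10285j ; Δ = 0.01283 + 0.00092j
  [-1]  conj(Y_{8,-1})(Ω₁) = -0.32084 + 0.11660j ; Y_{8,-1}(Ω₂) = 0.49681 + 0.20103j ; Δ = -0.18284 - 0.00657j
  [+0]  conj(Y_{8,0})(Ω₁) = -0.03748 + 0.00000j ; Y_{8,0}(Ω₂) = 0.85630 + 0.00000j ; Δ = -0.03209 + 0.00000j
  [+1]  conj(Y_{8,1})(Ω₁) = 0.32084 + 0.11660j ; Y_{8,1}(Ω₂) = -0.49681 + 0.20103j ; Δ = -0.18284 + 0.00657j
  [+2]  conj(Y_{8,2})(Ω₁) = 0.06668 + 0.05585j ; Y_{8,2}(Ω₂) = 0.10629 - 0.10285j ; Δ = 0.01283 - 0.00092j
  [+3]  conj(Y_{8,3})(Ω₁) = -0.16334 - 0.28197j ; Y_{8,3}(Ω₂) = -0.01044 + 0.02355j ; Δ = 0.00835 - 0.00090j
  [+4]  conj(Y_{8,4})(Ω₁) = -0.04260 - 0.23893j ; Y_{8,4}(Ω₂) = 0.00010 - 0.00318j ; Δ = -0.00076 + 0.00011j
  [+5]  conj(Y_{8,5})(Ω₁) = -0.03228 + 0.18566j ; Y_{8,5}(Ω₂) = 0.00010 + 0.00027j ; Δ = -0.00005 + 0.00001j
  [+6]  conj(Y_{8,6})(Ω₁) = -0.22117 + 0.38563j ; Y_{8,6}(Ω₂) = -0.00001 - 0.00001j ; Δ = 0.00001 - 0.00000j
  [+7]  conj(Y_{8,7})(Ω₁) = -0.27616 + 0.23331j ; Y_{8,7}(Ω₂) = 0.00000 + 0.00000j ; Δ = -0.00000 + 0.00000j
  [+8]  conj(Y_{8,8})(Ω₁) = -0.14132 + 0.05205j ; Y_{8,8}(Ω₂) = -0.00000 - 0.00000j ; Δ = 0.00000 - 0.00000j
Total Σ_m = -0.35703 - 0.00000j. Multiply by 0.739198: -0.26391 - 0.00000j. P_8(cos γ) = -0.263914

Legendre polynomial (addition theorem), -0.263914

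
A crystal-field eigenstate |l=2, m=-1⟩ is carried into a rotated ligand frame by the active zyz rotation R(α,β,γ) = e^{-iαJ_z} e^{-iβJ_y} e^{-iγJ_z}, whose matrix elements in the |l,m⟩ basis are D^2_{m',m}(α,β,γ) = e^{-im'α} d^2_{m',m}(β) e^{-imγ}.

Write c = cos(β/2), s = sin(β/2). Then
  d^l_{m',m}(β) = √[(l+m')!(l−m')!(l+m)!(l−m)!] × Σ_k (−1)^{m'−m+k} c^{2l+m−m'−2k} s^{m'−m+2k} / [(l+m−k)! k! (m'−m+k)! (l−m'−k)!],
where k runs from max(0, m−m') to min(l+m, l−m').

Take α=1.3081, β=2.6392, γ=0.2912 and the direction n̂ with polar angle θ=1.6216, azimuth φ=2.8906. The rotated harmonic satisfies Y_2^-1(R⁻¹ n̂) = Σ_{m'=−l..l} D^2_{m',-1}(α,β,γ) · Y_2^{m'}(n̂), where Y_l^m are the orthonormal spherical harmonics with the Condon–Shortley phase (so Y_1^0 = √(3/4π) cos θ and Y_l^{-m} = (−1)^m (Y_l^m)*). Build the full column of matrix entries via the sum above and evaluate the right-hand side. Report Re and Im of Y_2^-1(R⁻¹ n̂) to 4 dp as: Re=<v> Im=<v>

Need the full column D^2_{m',-1} for m'=−2..2 at α=1.3081, β=2.6392, γ=0.2912.
cos(β/2)=0.248563, sin(β/2)=0.968616
d^2_{-2,-1}: single k=1 term ⇒ +0.029750;  D = -0.028938+0.006904i
d^2_{-1,-1}: k∈[0..1] ⇒ +0.003817 -0.173899 = -0.170082;  D = +0.004847-0.170013i
d^2_{0,-1}: k∈[0..1] ⇒ -0.036436 +0.553307 = +0.516871;  D = +0.495111+0.148395i
d^2_{1,-1}: k∈[0..1] ⇒ +0.173899 -0.880250 = -0.706351;  D = -0.371544+0.600739i
d^2_{2,-1}: single k=0 term ⇒ -0.451774;  D = +0.309333+0.329260i
Y_2^{m'}(θ=1.6216,φ=2.8906) and Σ D·Y over m':
  (-0.0289+0.0069i)·(+0.3377+0.1854i)  (+0.0048-0.1700i)·(+0.0380+0.0097i)  (+0.4951+0.1484i)·(-0.3130+0.0000i)  (-0.3715+0.6007i)·(-0.0380+0.0097i)  (+0.3093+0.3293i)·(+0.3377-0.1854i)
Y_2^-1(R⁻¹ n̂) = +0.009610-0.028433i

Re=0.0096 Im=-0.0284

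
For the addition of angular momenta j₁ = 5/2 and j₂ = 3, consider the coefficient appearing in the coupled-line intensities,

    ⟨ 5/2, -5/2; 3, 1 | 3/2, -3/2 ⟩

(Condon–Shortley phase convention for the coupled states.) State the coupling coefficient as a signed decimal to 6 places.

+√(1/14) = +0.267261

√[4·4!1!2!/8! · 0!5!4!2!0!3!] = √(1152/7)
  +(−1)^4/∏(4,0,1,0,0,2)! = 1/48  (running 1/48)
⟨..|..⟩ = √(1152/7)·(1/48) = +0.267261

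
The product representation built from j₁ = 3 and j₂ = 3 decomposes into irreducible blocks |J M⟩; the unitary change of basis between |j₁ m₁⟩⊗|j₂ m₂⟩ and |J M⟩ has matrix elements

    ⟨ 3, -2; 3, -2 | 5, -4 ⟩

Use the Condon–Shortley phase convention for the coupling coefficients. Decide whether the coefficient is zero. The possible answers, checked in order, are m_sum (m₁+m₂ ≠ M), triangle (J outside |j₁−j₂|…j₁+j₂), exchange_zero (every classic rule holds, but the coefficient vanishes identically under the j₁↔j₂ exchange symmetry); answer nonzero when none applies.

m-sum: m₁+m₂ = -2+(-2) = -4, M = -4  ✓
triangle: |j₁−j₂| = 0 ≤ J = 5 ≤ j₁+j₂ = 6  ✓
exchange: j₁=j₂ and m₁=m₂, and (−1)^(j₁+j₂−J) = (−1)^1 = −1 forces ⟨j₁m₁;j₂m₂|JM⟩ = −⟨j₂m₂;j₁m₁|JM⟩ = −⟨j₁m₁;j₂m₂|JM⟩ ⇒ the coefficient vanishes identically
Racah sum check: Σ_k collapses to 0 ⇒ CG = 0

exchange_zero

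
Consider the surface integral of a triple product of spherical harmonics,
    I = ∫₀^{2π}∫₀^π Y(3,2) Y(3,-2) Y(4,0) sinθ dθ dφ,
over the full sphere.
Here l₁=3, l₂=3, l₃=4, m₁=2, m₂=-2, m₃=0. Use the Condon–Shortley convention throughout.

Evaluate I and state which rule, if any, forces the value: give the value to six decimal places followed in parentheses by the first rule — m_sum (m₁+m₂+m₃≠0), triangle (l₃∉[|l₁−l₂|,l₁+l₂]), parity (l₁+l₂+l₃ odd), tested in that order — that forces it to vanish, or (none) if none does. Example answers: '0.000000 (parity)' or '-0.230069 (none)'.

Checks pass: Σm=0; 10 even; l₃=4∈[0,6].
(2·3+1)(2·3+1)(2·4+1) = 441
Δ: 2! 4! 4! / 11! → 1/34650
sum: t=0:+1/72 t=1:−1/16 t=2:+1/72 = -5/144
3j²(3 3 4; 0 0 0) = Δ·Π!·Σ² = 2/77  (sign -1)
sum: t=0:+1/72 t=1:−1/576 = 7/576
3j²(3 3 4; 2 -2 0) = Δ·Π!·Σ² = 7/198  (sign +1)
combine: 4πI² = 441·2/77·7/198 = 49/121
take √, sign -1: I = -0.17951487
No selection rule forces the value: the integral is nonzero (none).

-0.179515 (none)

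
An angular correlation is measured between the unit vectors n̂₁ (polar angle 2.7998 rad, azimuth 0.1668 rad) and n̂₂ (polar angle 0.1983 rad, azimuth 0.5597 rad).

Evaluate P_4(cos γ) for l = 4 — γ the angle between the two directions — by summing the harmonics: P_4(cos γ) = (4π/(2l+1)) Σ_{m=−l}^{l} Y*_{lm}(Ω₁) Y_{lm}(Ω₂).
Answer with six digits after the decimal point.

Expand P_4 via completeness: Σ_{m} conj(Y_{4,m}) at Ω₁ times Y_{4,m} at Ω₂ —
  term(m=-4) = -0.00000 - 0.00000j   from Y*(Ω₁)=0.00439 + 0.00346j, Y(Ω₂)=-0.00041 - 0.00052j
  term(m=-3) = -0.00016 + 0.00039j   from Y*(Ω₁)=-0.03896 - 0.02130j, Y(Ω₂)=-0.00101 - 0.00933j
  term(m=-2) = 0.01030 - 0.01031j   from Y*(Ω₁)=0.18513 + 0.06416j, Y(Ω₂)=0.03244 - 0.06692j
  term(m=-1) = -0.15109 + 0.06262j   from Y*(Ω₁)=-0.47343 - 0.07971j, Y(Ω₂)=0.28869 - 0.18087j
  term(m=+0) = 0.28719 + 0.00000j   from Y*(Ω₁)=0.41764 + 0.00000j, Y(Ω₂)=0.68764 + 0.00000j
  term(m=+1) = -0.15109 - 0.06262j   from Y*(Ω₁)=0.47343 - 0.07971j, Y(Ω₂)=-0.28869 - 0.18087j
  term(m=+2) = 0.01030 + 0.01031j   from Y*(Ω₁)=0.18513 - 0.06416j, Y(Ω₂)=0.03244 + 0.06692j
  term(m=+3) = -0.00016 - 0.00039j   from Y*(Ω₁)=0.03896 - 0.02130j, Y(Ω₂)=0.00101 - 0.00933j
  term(m=+4) = -0.00000 + 0.00000j   from Y*(Ω₁)=0.00439 - 0.00346j, Y(Ω₂)=-0.00041 + 0.00052j
Σ over m = 0.00528 - 0.00000j; ×(4π/9) → 0.00738 - 0.00000j. Real part: 0.007378

0.007378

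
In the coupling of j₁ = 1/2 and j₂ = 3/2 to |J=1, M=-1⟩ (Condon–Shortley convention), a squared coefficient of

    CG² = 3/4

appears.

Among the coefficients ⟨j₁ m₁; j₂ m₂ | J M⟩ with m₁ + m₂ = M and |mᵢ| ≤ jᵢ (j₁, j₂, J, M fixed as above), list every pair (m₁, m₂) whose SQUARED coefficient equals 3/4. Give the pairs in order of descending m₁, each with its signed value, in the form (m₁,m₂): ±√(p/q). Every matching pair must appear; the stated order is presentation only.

(1/2,-3/2): +√(3/4)

Admissible pairs with m₁+m₂ = M = -1: (-1/2,-1/2), (1/2,-3/2)
  (m₁,m₂)=(1/2,-3/2): CG² = 3/4, CG = +√(3/4)   ← matches the target
  (m₁,m₂)=(-1/2,-1/2): CG² = 1/4, CG = −√(1/4)
Pairs with CG² = 3/4: (1/2,-3/2): +√(3/4)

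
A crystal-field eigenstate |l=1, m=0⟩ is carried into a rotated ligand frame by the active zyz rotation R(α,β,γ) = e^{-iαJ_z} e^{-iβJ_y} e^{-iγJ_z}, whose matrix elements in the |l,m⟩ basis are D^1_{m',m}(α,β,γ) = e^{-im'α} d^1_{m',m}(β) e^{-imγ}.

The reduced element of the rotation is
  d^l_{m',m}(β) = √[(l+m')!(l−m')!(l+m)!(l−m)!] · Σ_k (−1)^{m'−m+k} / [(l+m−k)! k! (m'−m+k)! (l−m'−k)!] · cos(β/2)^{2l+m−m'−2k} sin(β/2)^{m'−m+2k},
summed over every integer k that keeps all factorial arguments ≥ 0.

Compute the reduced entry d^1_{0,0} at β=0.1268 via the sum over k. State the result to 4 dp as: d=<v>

d^1_{0,0}(β=0.1268) via the finite sum:
Half-angle: c=0.997991, s=0.063358. N=√(1·1·1·1)=1.000000
Admissible k: 0..1 (factorial args all ≥0)
  k=0: (−1)^0·1.0000/(1)·0.9980^2·0.0634^0 = +0.995986
  k=1: (−1)^1·1.0000/(1)·0.9980^0·0.0634^2 = -0.004014
d^1_{0,0}(0.1268) = +0.995986 -0.004014 = +0.991972

d=0.9920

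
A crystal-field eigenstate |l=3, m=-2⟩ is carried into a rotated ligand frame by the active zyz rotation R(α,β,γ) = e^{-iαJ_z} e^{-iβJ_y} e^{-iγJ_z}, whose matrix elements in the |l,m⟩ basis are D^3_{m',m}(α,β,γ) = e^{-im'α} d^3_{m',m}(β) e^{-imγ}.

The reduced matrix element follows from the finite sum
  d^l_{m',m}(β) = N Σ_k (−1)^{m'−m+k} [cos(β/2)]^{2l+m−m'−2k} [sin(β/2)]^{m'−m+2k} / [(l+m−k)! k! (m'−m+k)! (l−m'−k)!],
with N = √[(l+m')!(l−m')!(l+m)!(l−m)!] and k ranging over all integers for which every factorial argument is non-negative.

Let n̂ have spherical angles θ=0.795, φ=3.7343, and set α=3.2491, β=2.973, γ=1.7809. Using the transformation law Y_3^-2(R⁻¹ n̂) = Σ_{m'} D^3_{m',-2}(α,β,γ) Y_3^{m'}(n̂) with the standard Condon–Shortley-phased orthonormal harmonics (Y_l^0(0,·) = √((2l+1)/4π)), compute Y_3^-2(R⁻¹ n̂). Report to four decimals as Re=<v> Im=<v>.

Need the full column D^3_{m',-2} for m'=−3..3 at α=3.2491, β=2.9730, γ=1.7809.
cos(β/2)=0.084197, sin(β/2)=0.996449
d^3_{-3,-2}: single k=1 term ⇒ +0.000010;  D = +0.000008+0.000007i
d^3_{-2,-2}: k∈[0..1] ⇒ +0.000000 -0.000249 = -0.000249;  D = +0.000201+0.000148i
d^3_{-1,-2}: k∈[0..1] ⇒ -0.000013 +0.003735 = +0.003722;  D = +0.003215+0.001874i
d^3_{0,-2}: k∈[0..1] ⇒ +0.000273 -0.038280 = -0.038006;  D = +0.034700+0.015505i
d^3_{1,-2}: k∈[0..1] ⇒ -0.003735 +0.261559 = +0.257824;  D = +0.245321+0.079314i
d^3_{2,-2}: k∈[0..1] ⇒ +0.034945 -0.978883 = -0.943939;  D = +0.924137+0.192333i
d^3_{3,-2}: single k=0 term ⇒ -0.202603;  D = -0.201637-0.019760i
Y_3^{m'}(θ=0.795,φ=3.7343) and Σ D·Y over m':
  (+0.0000+0.0000i)·(+0.0312+0.1485i)  (+0.0002+0.0001i)·(+0.1371-0.3380i)  (+0.0032+0.0019i)·(-0.2778+0.1871i)  (+0.0347+0.0155i)·(-0.1432+0.0000i)  (+0.2453+0.0793i)·(+0.2778+0.1871i)  (+0.9241+0.1923i)·(+0.1371+0.3380i)  (-0.2016-0.0198i)·(-0.0312+0.1485i)
Y_3^-2(R⁻¹ n̂) = +0.118116+0.375118i

Re=0.1181 Im=0.3751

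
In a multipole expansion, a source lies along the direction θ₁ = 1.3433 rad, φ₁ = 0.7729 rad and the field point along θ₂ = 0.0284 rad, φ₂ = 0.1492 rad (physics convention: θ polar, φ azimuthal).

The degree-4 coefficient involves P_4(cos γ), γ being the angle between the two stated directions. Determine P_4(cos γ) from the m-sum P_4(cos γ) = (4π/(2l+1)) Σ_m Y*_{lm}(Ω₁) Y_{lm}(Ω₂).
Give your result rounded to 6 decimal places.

Term-by-term m-sum for l=4 (normalisation 4π/9 = 1.396263):
  m=-4: (-0.398158+0.019922i) × (+0.000000-0.000000i) = -0.000000+0.000000i  (running Σ = -0.000000+0.000000i)
  m=-3: (-0.177532+0.191370i) × (+0.000026-0.000012i) = -0.000002+0.000007i  (running Σ = -0.000002+0.000007i)
  m=-2: (-0.005110-0.204387i) × (+0.001545-0.000475i) = -0.000105-0.000313i  (running Σ = -0.000107-0.000306i)
  m=-1: (-0.196753-0.191895i) × (+0.053042-0.007973i) = -0.011966-0.008610i  (running Σ = -0.012074-0.008916i)
  m=0: (+0.165504-0.000000i) × (+0.842875+0.000000i) = +0.139500+0.000000i  (running Σ = +0.127426-0.008916i)
  m=1: (+0.196753-0.191895i) × (-0.053042-0.007973i) = -0.011966+0.008610i  (running Σ = +0.115460-0.000306i)
  m=2: (-0.005110+0.204387i) × (+0.001545+0.000475i) = -0.000105+0.000313i  (running Σ = +0.115355+0.000007i)
  m=3: (+0.177532+0.191370i) × (-0.000026-0.000012i) = -0.000002-0.000007i  (running Σ = +0.115352+0.000000i)
  m=4: (-0.398158-0.019922i) × (+0.000000+0.000000i) = -0.000000-0.000000i  (running Σ = +0.115352-0.000000i)
Σ over m = +0.115352-0.000000i; ×(4π/9) → +0.161062-0.000000i. Real part: 0.161062

0.161062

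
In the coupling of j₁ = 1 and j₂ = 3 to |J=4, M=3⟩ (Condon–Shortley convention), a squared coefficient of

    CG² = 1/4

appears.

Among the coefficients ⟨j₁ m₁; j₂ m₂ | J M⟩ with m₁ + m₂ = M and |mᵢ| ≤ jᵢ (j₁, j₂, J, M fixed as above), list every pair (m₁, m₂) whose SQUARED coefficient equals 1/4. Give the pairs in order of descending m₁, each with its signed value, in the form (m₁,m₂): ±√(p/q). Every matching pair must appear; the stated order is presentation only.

Admissible pairs with m₁+m₂ = M = 3: (0,3), (1,2)
  (m₁,m₂)=(1,2): CG² = 3/4, CG = +√(3/4)
  (m₁,m₂)=(0,3): CG² = 1/4, CG = +√(1/4)   ← matches the target
Pairs with CG² = 1/4: (0,3): +√(1/4)

(0,3): +√(1/4)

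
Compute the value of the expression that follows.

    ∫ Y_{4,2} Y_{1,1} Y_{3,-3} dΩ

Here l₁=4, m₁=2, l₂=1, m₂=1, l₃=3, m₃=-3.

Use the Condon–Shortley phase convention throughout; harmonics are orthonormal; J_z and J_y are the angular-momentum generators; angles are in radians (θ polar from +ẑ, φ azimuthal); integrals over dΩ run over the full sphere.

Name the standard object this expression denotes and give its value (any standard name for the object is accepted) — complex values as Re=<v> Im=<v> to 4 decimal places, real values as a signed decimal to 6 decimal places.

This is a Gaunt coefficient — the integral of a triple product of spherical harmonics over the sphere.
m-sum 0 ✓  L=8 even ✓  3≤3≤5 ✓
Π(2lᵢ+1) = 9×3×7 = 189
triangle coeff Δ(4,1,3) = 1/252
Σ_t [1,1]: t=1:−1/36 = -1/36
(3j)²=4/63 [(4 1 3; 0 0 0)], sign=+1
Σ_t [2,2]: t=2:+1/1440 = 1/1440
(3j)²=1/252 [(4 1 3; 2 1 -3)], sign=+1
⇒ 4πI² = 1/21
I = (+1)√(1/21/(4π)) = 0.06155813

Gaunt coefficient, +0.061558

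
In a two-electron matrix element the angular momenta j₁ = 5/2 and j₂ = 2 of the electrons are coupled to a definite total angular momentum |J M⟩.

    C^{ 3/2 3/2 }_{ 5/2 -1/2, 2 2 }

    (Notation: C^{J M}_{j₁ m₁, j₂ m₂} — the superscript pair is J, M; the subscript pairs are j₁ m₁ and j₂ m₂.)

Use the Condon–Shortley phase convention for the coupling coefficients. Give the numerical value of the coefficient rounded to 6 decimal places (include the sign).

√[4·3!2!1!/7! · 2!3!4!0!3!0!] = √(576/35)
  +(−1)^3/∏(3,0,0,1,2,0)! = -1/12  (running -1/12)
⟨..|..⟩ = √(576/35)·(-1/12) = -0.338062

-0.338062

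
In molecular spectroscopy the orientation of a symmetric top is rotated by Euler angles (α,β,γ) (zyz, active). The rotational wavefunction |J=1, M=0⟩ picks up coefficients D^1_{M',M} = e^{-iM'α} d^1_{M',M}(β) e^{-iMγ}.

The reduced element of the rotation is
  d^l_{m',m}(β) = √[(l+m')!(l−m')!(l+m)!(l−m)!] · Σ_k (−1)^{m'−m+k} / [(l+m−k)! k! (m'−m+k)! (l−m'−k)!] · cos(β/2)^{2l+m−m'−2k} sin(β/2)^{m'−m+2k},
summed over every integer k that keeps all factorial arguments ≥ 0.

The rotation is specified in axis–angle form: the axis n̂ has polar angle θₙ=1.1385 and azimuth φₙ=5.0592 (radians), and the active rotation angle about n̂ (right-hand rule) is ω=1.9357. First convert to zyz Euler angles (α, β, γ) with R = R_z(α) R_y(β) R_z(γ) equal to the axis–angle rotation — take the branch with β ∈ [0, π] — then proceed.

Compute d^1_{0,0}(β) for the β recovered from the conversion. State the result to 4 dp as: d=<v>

Axis–angle → zyz. n̂ = (sinθₙcosφₙ, sinθₙsinφₙ, cosθₙ) = (+0.308632, -0.853945, +0.418957), ω = 1.9357.
R = I cosω + sinω [n̂]ₓ + (1−cosω) n̂n̂ᵀ gives
  R = [-0.227614, -0.748978, -0.622273; +0.033766, +0.632592, -0.773749; +0.973166, -0.197127, -0.118697]
β = atan2(√(R₁₃²+R₂₃²), R₃₃) = 1.689773; α = atan2(R₂₃, R₁₃) mod 2π = 4.035074; γ = atan2(R₃₂, −R₃₁) mod 2π = 3.341451
d^1_{0,0}(β=1.6898) via the finite sum:
With c≡cos(β/2)=0.663816 and s≡sin(β/2)=0.747896, N=[1·1·1·1]^{1/2}=1.000000
k: max(0,(0)−(0))=0 … min(1+(0),1−(0))=1
  k=0: (−1)^0·1.0000/(1)·0.6638^2·0.7479^0 = +0.440652
  k=1: (−1)^1·1.0000/(1)·0.6638^0·0.7479^2 = -0.559348
d^1_{0,0}(1.6898) = +0.440652 -0.559348 = -0.118697

d=-0.1187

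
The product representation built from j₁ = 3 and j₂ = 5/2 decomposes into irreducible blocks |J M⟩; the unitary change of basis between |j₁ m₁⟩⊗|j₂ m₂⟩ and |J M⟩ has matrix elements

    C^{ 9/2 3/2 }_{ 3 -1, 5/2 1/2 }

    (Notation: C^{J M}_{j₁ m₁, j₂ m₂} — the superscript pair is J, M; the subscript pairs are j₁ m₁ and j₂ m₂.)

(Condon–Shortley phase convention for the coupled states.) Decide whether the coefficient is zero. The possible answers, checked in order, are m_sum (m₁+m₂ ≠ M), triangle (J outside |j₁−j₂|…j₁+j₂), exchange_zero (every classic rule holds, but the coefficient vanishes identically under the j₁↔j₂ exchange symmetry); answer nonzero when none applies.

m-sum: m₁+m₂ = -1+1/2 = -1/2, M = 3/2  ✗ ⇒ coefficient is 0

m_sum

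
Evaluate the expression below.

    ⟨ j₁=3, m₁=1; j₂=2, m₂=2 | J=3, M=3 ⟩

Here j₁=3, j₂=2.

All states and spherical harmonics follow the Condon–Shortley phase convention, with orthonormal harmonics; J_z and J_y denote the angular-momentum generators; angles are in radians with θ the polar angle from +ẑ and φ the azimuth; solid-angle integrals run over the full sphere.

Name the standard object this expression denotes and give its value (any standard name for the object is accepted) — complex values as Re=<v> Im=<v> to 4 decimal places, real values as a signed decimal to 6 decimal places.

This is a Clebsch–Gordan (vector-coupling) coefficient.
j₁+j₂−J=2  J+j₁−j₂=4  J−j₁+j₂=2  j₁+j₂+J+1=9
(j₁±m₁, j₂±m₂, J±M) = (4,2,4,0,6,0)
P² = 1536
sum k=2..2:
  [2] +1/96 = 1/96
S = 1/96
C² = P²·S² = 1/6 ; C = +0.408248

Clebsch–Gordan coefficient, +√(1/6) ≈ +0.408248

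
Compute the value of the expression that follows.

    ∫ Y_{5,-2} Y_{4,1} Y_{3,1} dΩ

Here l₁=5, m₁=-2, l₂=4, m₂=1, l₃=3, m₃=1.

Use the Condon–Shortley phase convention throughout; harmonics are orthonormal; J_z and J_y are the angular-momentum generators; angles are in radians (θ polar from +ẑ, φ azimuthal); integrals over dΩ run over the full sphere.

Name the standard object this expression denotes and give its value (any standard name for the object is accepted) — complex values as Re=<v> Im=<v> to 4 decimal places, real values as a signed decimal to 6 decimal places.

Gaunt coefficient, +0.148044

This is a Gaunt coefficient — the integral of a triple product of spherical harmonics over the sphere.
m-sum 0 ✓  L=12 even ✓  1≤3≤9 ✓
Π(2lᵢ+1) = 11×9×7 = 693
triangle coeff Δ(5,4,3) = 1/180180
Σ_t [2,4]: t=2:+1/576 t=3:−1/144 t=4:+1/576 = -1/288
(3j)²=20/1001 [(5 4 3; 0 0 0)], sign=+1
Σ_t [3,5]: t=3:−1/1728 t=4:+1/288 t=5:−1/960 = 1/540
(3j)²=128/6435 [(5 4 3; -2 1 1)], sign=+1
⇒ 4πI² = 512/1859
I = (+1)√(512/1859/(4π)) = 0.14804384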